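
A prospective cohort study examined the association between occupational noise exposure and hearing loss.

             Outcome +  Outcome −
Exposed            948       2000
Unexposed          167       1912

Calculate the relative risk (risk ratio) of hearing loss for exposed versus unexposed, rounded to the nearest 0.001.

Cells: a = 948, b = 2000, c = 167, d = 1912.
Risk in exposed = 948/2948 = 0.32157; risk in unexposed = 167/2079 = 0.08033.
RR = 0.32157 / 0.08033 = 4.00331
The risk among the exposed is 4.00 times that among the unexposed.

4.003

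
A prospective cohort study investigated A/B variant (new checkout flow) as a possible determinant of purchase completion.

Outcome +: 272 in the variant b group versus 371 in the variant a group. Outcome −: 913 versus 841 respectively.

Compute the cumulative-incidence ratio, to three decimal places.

0.750

From the description: a = 272, b = 913, c = 371, d = 841.
Risk in exposed = 272/1185 = 0.22954; risk in unexposed = 371/1212 = 0.30611.
RR = 0.22954 / 0.30611 = 0.74986
The risk is 25% lower among the exposed than among the unexposed.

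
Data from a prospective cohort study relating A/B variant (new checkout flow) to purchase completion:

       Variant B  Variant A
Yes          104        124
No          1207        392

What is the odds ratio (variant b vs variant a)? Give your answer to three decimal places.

Reading the table with exposure as columns: a = 104 (Variant B, case), b = 1207 (Variant B, non-case), c = 124 (Variant A, case), d = 392.
OR = (a·d)/(b·c) = (104 × 392) / (1207 × 124) = 40768 / 149668 = 0.27239
Exposure is associated with lower odds of purchase completion (OR = 0.27 < 1).

0.272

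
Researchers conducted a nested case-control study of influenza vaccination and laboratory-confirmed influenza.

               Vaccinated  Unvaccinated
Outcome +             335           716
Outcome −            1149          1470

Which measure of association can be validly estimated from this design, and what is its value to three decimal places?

0.599

Reading the table with exposure as columns: a = 335 (Vaccinated, case), b = 1149 (Vaccinated, non-case), c = 716 (Unvaccinated, case), d = 1470.
This is a nested case-control study: participants were sampled on outcome status, so risks in the source population cannot be estimated directly — relative risk is not valid here. The odds ratio is the appropriate measure.
OR = (a·d)/(b·c) = (335 × 1470) / (1149 × 716) = 492450 / 822684 = 0.59859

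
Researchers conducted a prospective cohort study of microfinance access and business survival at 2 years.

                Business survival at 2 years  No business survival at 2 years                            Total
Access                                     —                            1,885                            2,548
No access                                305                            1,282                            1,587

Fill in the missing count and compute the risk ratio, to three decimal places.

1.354

The missing cell is in the exposed row: 2548 − 1885 = 663.
So a = 663, b = 1885, c = 305, d = 1282.
RR = [a/(a+b)] / [c/(c+d)] = (663/2548) / (305/1587) = 0.26020/0.19219 = 1.35391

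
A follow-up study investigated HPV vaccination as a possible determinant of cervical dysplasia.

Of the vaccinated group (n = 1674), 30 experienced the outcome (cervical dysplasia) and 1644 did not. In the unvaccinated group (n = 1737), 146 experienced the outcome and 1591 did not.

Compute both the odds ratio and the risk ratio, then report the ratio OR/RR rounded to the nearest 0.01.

From the description: a = 30, b = 1644, c = 146, d = 1591.
OR = (30·1591)/(1644·146) = 47730/240024 = 0.19886
Risk in exposed = 30/1674 = 0.01792; risk in unexposed = 146/1737 = 0.08405; RR = 0.21321
OR/RR = 0.19886 / 0.21321 = 0.93266
The outcome is rare in both groups, so OR ≈ RR (ratio near 1).

0.93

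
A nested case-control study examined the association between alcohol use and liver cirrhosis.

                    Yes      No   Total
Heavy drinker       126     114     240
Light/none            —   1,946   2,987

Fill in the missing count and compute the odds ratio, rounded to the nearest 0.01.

The missing cell is in the unexposed row: 2987 − 1946 = 1041.
So a = 126, b = 114, c = 1041, d = 1946.
OR = (a·d)/(b·c) = (126 × 1946) / (114 × 1041) = 245196 / 118674 = 2.06613

2.07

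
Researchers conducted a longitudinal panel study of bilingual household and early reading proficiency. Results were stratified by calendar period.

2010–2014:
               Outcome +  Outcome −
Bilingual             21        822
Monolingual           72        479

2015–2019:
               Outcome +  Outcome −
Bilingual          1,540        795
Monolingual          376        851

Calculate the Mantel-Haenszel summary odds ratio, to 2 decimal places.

OR_MH = Σ(aᵢdᵢ/nᵢ) / Σ(bᵢcᵢ/nᵢ), where nᵢ is the stratum total.
Stratum 1 (2010–2014): n = 1394; a·d/n = 21·479/1394 = 7.2159; b·c/n = 822·72/1394 = 42.4562
Stratum 2 (2015–2019): n = 3562; a·d/n = 1540·851/3562 = 367.9225; b·c/n = 795·376/3562 = 83.9191
OR_MH = (7.2159 + 367.9225) / (42.4562 + 83.9191) = 375.1384 / 126.3754 = 2.96845

2.97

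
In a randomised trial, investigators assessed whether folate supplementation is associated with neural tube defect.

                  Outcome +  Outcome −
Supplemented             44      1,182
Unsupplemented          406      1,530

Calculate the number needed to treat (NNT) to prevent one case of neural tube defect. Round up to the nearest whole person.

Risk in treated group = 44/1226 = 0.03589; risk in control = 406/1936 = 0.20971.
Absolute risk reduction = 0.20971 − 0.03589 = 0.17382
NNT = 1 / ARR = 1 / 0.17382 = 5.753 → round up → 6

6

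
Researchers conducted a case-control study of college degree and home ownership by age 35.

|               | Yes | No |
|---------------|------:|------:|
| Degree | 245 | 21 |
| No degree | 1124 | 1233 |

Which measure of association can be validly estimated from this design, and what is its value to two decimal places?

Cells: a = 245, b = 21, c = 1124, d = 1233.
This is a case-control study: participants were sampled on outcome status, so risks in the source population cannot be estimated directly — relative risk is not valid here. The odds ratio is the appropriate measure.
OR = (a·d)/(b·c) = (245 × 1233) / (21 × 1124) = 302085 / 23604 = 12.79804

12.80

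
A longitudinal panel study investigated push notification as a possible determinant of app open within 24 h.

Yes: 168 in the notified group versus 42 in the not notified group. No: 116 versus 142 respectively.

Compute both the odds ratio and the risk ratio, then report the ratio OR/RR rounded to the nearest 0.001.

From the description: a = 168, b = 116, c = 42, d = 142.
OR = (168·142)/(116·42) = 23856/4872 = 4.89655
Risk in exposed = 168/284 = 0.59155; risk in unexposed = 42/184 = 0.22826; RR = 2.59155
OR/RR = 4.89655 / 2.59155 = 1.88943
The outcome is not rare, so the OR lies further from 1 than the RR.

1.889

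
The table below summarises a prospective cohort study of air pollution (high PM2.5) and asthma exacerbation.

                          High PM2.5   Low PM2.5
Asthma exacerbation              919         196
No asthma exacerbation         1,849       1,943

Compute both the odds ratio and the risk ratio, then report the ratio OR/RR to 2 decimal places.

Reading the table with exposure as columns: a = 919 (High PM2.5, case), b = 1849 (High PM2.5, non-case), c = 196 (Low PM2.5, case), d = 1943.
OR = (919·1943)/(1849·196) = 1785617/362404 = 4.92714
Risk in exposed = 919/2768 = 0.33201; risk in unexposed = 196/2139 = 0.09163; RR = 3.62330
OR/RR = 4.92714 / 3.62330 = 1.35985
The outcome is not rare, so the OR lies further from 1 than the RR.

1.36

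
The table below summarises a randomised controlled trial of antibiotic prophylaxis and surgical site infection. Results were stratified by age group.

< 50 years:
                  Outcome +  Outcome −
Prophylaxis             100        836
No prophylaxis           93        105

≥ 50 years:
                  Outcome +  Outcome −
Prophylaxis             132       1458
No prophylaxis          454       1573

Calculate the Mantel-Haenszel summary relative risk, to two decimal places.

RR_MH = Σ(aᵢ·n₀ᵢ/nᵢ) / Σ(cᵢ·n₁ᵢ/nᵢ), with n₁ᵢ = aᵢ+bᵢ (exposed), n₀ᵢ = cᵢ+dᵢ (unexposed), nᵢ = n₁ᵢ+n₀ᵢ.
Stratum 1 (< 50 years): n₁ = 936, n₀ = 198, n = 1134; a·n₀/n = 100·198/1134 = 17.4603; c·n₁/n = 93·936/1134 = 76.7619
Stratum 2 (≥ 50 years): n₁ = 1590, n₀ = 2027, n = 3617; a·n₀/n = 132·2027/3617 = 73.9740; c·n₁/n = 454·1590/3617 = 199.5742
RR_MH = (17.4603 + 73.9740) / (76.7619 + 199.5742) = 91.4343 / 276.3361 = 0.33088

0.33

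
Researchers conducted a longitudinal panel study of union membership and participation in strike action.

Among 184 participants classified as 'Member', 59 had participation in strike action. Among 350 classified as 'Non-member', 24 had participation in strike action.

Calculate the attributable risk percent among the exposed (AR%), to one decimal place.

From the description: a = 59, b = 125, c = 24, d = 326.
Risk in exposed = 59/184 = 0.32065; risk in unexposed = 24/350 = 0.06857.
RR = 0.32065/0.06857 = 4.67618
AR% = (RR − 1)/RR × 100 = (4.67618 − 1)/4.67618 × 100 = 78.6150%

78.6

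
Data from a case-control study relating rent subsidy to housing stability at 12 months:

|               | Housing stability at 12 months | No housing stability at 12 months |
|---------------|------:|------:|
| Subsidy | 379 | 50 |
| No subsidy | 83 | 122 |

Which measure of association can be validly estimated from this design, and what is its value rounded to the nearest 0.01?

11.14

Cells: a = 379, b = 50, c = 83, d = 122.
This is a case-control study: participants were sampled on outcome status, so risks in the source population cannot be estimated directly — relative risk is not valid here. The odds ratio is the appropriate measure.
OR = (a·d)/(b·c) = (379 × 122) / (50 × 83) = 46238 / 4150 = 11.14169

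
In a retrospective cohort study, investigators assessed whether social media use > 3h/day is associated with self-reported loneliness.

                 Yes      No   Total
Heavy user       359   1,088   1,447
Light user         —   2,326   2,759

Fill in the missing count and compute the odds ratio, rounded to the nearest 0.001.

The missing cell is in the unexposed row: 2759 − 2326 = 433.
So a = 359, b = 1088, c = 433, d = 2326.
OR = (a·d)/(b·c) = (359 × 2326) / (1088 × 433) = 835034 / 471104 = 1.77250

1.773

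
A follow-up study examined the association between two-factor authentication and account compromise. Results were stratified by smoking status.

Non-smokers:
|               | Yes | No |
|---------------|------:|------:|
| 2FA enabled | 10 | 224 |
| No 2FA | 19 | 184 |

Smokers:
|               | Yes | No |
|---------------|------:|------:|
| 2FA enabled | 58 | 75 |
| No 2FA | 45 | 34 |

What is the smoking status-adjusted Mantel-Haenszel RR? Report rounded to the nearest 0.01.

RR_MH = Σ(aᵢ·n₀ᵢ/nᵢ) / Σ(cᵢ·n₁ᵢ/nᵢ), with n₁ᵢ = aᵢ+bᵢ (exposed), n₀ᵢ = cᵢ+dᵢ (unexposed), nᵢ = n₁ᵢ+n₀ᵢ.
Stratum 1 (Non-smokers): n₁ = 234, n₀ = 203, n = 437; a·n₀/n = 10·203/437 = 4.6453; c·n₁/n = 19·234/437 = 10.1739
Stratum 2 (Smokers): n₁ = 133, n₀ = 79, n = 212; a·n₀/n = 58·79/212 = 21.6132; c·n₁/n = 45·133/212 = 28.2311
RR_MH = (4.6453 + 21.6132) / (10.1739 + 28.2311) = 26.2585 / 38.4050 = 0.68373

0.68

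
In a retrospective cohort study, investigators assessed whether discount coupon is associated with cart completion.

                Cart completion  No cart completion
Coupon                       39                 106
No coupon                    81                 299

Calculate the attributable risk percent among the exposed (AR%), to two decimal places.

Cells: a = 39, b = 106, c = 81, d = 299.
Risk in exposed = 39/145 = 0.26897; risk in unexposed = 81/380 = 0.21316.
RR = 0.26897/0.21316 = 1.26181
AR% = (RR − 1)/RR × 100 = (1.26181 − 1)/1.26181 × 100 = 20.7490%

20.75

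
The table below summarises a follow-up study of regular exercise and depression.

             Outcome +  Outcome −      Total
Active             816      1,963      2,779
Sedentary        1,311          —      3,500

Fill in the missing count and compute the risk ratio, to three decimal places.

The missing cell is in the unexposed row: 3500 − 1311 = 2189.
So a = 816, b = 1963, c = 1311, d = 2189.
RR = [a/(a+b)] / [c/(c+d)] = (816/2779) / (1311/3500) = 0.29363/0.37457 = 0.78391

0.784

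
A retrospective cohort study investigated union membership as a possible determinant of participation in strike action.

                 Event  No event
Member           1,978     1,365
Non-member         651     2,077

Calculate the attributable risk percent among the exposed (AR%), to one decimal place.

Cells: a = 1978, b = 1365, c = 651, d = 2077.
Risk in exposed = 1978/3343 = 0.59168; risk in unexposed = 651/2728 = 0.23864.
RR = 0.59168/0.23864 = 2.47944
AR% = (RR − 1)/RR × 100 = (2.47944 − 1)/2.47944 × 100 = 59.6683%

59.7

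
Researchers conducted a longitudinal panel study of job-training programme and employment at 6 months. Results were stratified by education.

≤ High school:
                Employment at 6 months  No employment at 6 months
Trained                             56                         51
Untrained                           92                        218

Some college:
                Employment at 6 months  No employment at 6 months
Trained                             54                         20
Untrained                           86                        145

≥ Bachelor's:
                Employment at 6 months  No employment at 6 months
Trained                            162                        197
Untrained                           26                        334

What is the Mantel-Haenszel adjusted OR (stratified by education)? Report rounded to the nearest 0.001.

OR_MH = Σ(aᵢdᵢ/nᵢ) / Σ(bᵢcᵢ/nᵢ), where nᵢ is the stratum total.
Stratum 1 (≤ High school): n = 417; a·d/n = 56·218/417 = 29.2758; b·c/n = 51·92/417 = 11.2518
Stratum 2 (Some college): n = 305; a·d/n = 54·145/305 = 25.6721; b·c/n = 20·86/305 = 5.6393
Stratum 3 (≥ Bachelor's): n = 719; a·d/n = 162·334/719 = 75.2545; b·c/n = 197·26/719 = 7.1238
OR_MH = (29.2758 + 25.6721 + 75.2545) / (11.2518 + 5.6393 + 7.1238) = 130.2024 / 24.0149 = 5.42173

5.422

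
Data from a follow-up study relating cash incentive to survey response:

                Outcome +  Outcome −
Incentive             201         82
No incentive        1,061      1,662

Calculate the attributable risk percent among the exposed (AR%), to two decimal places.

45.14

Cells: a = 201, b = 82, c = 1061, d = 1662.
Risk in exposed = 201/283 = 0.71025; risk in unexposed = 1061/2723 = 0.38964.
RR = 0.71025/0.38964 = 1.82281
AR% = (RR − 1)/RR × 100 = (1.82281 − 1)/1.82281 × 100 = 45.1397%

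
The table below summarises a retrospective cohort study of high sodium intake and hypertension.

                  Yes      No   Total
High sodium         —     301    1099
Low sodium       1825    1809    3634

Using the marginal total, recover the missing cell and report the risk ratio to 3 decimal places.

The missing cell is in the exposed row: 1099 − 301 = 798.
So a = 798, b = 301, c = 1825, d = 1809.
RR = [a/(a+b)] / [c/(c+d)] = (798/1099) / (1825/3634) = 0.72611/0.50220 = 1.44586

1.446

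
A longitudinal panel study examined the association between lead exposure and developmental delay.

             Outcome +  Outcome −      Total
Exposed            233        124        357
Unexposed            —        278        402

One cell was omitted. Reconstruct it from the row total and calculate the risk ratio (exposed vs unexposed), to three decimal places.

2.116

The missing cell is in the unexposed row: 402 − 278 = 124.
So a = 233, b = 124, c = 124, d = 278.
RR = [a/(a+b)] / [c/(c+d)] = (233/357) / (124/402) = 0.65266/0.30846 = 2.11589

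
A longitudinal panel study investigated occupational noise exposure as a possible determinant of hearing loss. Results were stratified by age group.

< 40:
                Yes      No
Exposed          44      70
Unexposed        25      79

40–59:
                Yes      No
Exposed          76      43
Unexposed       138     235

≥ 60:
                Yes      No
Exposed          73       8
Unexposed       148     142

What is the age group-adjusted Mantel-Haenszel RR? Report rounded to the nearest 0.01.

RR_MH = Σ(aᵢ·n₀ᵢ/nᵢ) / Σ(cᵢ·n₁ᵢ/nᵢ), with n₁ᵢ = aᵢ+bᵢ (exposed), n₀ᵢ = cᵢ+dᵢ (unexposed), nᵢ = n₁ᵢ+n₀ᵢ.
Stratum 1 (< 40): n₁ = 114, n₀ = 104, n = 218; a·n₀/n = 44·104/218 = 20.9908; c·n₁/n = 25·114/218 = 13.0734
Stratum 2 (40–59): n₁ = 119, n₀ = 373, n = 492; a·n₀/n = 76·373/492 = 57.6179; c·n₁/n = 138·119/492 = 33.3780
Stratum 3 (≥ 60): n₁ = 81, n₀ = 290, n = 371; a·n₀/n = 73·290/371 = 57.0620; c·n₁/n = 148·81/371 = 32.3127
RR_MH = (20.9908 + 57.6179 + 57.0620) / (13.0734 + 33.3780 + 32.3127) = 135.6707 / 78.7641 = 1.72249

1.72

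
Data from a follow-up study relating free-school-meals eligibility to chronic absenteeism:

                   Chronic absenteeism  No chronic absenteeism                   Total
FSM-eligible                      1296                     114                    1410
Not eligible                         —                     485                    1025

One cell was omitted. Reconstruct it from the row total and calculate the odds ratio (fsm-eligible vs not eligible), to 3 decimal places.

10.211

The missing cell is in the unexposed row: 1025 − 485 = 540.
So a = 1296, b = 114, c = 540, d = 485.
OR = (a·d)/(b·c) = (1296 × 485) / (114 × 540) = 628560 / 61560 = 10.21053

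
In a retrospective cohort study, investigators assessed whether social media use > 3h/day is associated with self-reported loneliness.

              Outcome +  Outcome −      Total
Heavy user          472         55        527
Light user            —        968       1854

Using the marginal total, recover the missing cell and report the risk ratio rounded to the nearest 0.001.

The missing cell is in the unexposed row: 1854 − 968 = 886.
So a = 472, b = 55, c = 886, d = 968.
RR = [a/(a+b)] / [c/(c+d)] = (472/527) / (886/1854) = 0.89564/0.47789 = 1.87416

1.874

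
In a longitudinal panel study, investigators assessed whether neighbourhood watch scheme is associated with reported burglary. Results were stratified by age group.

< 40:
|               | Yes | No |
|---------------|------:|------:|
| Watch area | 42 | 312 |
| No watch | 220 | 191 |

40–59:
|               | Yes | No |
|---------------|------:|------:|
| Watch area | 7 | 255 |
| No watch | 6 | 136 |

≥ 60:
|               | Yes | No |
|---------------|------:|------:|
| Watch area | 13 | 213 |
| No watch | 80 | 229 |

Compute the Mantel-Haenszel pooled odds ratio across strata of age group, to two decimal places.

0.15

OR_MH = Σ(aᵢdᵢ/nᵢ) / Σ(bᵢcᵢ/nᵢ), where nᵢ is the stratum total.
Stratum 1 (< 40): n = 765; a·d/n = 42·191/765 = 10.4863; b·c/n = 312·220/765 = 89.7255
Stratum 2 (40–59): n = 404; a·d/n = 7·136/404 = 2.3564; b·c/n = 255·6/404 = 3.7871
Stratum 3 (≥ 60): n = 535; a·d/n = 13·229/535 = 5.5645; b·c/n = 213·80/535 = 31.8505
OR_MH = (10.4863 + 2.3564 + 5.5645) / (89.7255 + 3.7871 + 31.8505) = 18.4072 / 125.3631 = 0.14683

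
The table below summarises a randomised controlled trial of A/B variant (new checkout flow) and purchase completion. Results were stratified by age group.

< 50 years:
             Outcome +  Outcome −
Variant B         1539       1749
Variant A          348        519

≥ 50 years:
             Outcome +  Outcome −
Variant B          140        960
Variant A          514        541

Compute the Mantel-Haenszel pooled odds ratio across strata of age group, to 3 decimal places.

OR_MH = Σ(aᵢdᵢ/nᵢ) / Σ(bᵢcᵢ/nᵢ), where nᵢ is the stratum total.
Stratum 1 (< 50 years): n = 4155; a·d/n = 1539·519/4155 = 192.2361; b·c/n = 1749·348/4155 = 146.4866
Stratum 2 (≥ 50 years): n = 2155; a·d/n = 140·541/2155 = 35.1462; b·c/n = 960·514/2155 = 228.9745
OR_MH = (192.2361 + 35.1462) / (146.4866 + 228.9745) = 227.3823 / 375.4611 = 0.60561

0.606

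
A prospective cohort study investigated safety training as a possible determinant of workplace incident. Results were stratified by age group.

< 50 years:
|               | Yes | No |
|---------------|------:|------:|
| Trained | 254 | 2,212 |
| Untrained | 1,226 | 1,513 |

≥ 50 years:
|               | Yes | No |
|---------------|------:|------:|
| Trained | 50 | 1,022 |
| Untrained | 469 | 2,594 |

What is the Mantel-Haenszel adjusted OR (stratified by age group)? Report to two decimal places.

OR_MH = Σ(aᵢdᵢ/nᵢ) / Σ(bᵢcᵢ/nᵢ), where nᵢ is the stratum total.
Stratum 1 (< 50 years): n = 5205; a·d/n = 254·1513/5205 = 73.8332; b·c/n = 2212·1226/5205 = 521.0206
Stratum 2 (≥ 50 years): n = 4135; a·d/n = 50·2594/4135 = 31.3664; b·c/n = 1022·469/4135 = 115.9173
OR_MH = (73.8332 + 31.3664) / (521.0206 + 115.9173) = 105.1996 / 636.9378 = 0.16516

0.17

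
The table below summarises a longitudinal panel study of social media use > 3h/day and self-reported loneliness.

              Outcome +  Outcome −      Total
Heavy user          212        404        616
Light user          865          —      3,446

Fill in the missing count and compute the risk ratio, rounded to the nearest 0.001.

1.371

The missing cell is in the unexposed row: 3446 − 865 = 2581.
So a = 212, b = 404, c = 865, d = 2581.
RR = [a/(a+b)] / [c/(c+d)] = (212/616) / (865/3446) = 0.34416/0.25102 = 1.37105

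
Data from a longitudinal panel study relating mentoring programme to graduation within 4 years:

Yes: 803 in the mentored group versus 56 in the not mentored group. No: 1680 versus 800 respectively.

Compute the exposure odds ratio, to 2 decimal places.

6.83

From the description: a = 803, b = 1680, c = 56, d = 800.
OR = (a·d)/(b·c) = (803 × 800) / (1680 × 56) = 642400 / 94080 = 6.82823
The odds of graduation within 4 years are about 6.83 times as high in the mentored group.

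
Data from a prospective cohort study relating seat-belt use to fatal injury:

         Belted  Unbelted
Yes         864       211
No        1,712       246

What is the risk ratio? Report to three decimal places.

Reading the table with exposure as columns: a = 864 (Belted, case), b = 1712 (Belted, non-case), c = 211 (Unbelted, case), d = 246.
Risk in exposed = 864/2576 = 0.33540; risk in unexposed = 211/457 = 0.46171.
RR = 0.33540 / 0.46171 = 0.72644
The risk is 27% lower among the exposed than among the unexposed.

0.726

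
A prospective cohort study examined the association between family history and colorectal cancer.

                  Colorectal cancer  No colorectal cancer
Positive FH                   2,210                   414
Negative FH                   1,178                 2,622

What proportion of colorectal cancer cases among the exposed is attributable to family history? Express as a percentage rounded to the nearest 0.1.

Cells: a = 2210, b = 414, c = 1178, d = 2622.
Risk in exposed = 2210/2624 = 0.84223; risk in unexposed = 1178/3800 = 0.31000.
RR = 0.84223/0.31000 = 2.71686
AR% = (RR − 1)/RR × 100 = (2.71686 − 1)/2.71686 × 100 = 63.1928%

63.2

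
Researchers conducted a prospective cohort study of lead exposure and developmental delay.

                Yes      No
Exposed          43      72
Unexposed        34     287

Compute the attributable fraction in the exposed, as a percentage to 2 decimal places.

71.67

Cells: a = 43, b = 72, c = 34, d = 287.
Risk in exposed = 43/115 = 0.37391; risk in unexposed = 34/321 = 0.10592.
RR = 0.37391/0.10592 = 3.53018
AR% = (RR − 1)/RR × 100 = (3.53018 − 1)/3.53018 × 100 = 71.6728%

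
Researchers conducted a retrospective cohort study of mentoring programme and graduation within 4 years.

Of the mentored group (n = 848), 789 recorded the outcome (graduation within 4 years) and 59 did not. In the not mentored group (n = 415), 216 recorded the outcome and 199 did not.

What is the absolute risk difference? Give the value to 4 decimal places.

0.4099

From the description: a = 789, b = 59, c = 216, d = 199.
Risk in exposed = 789/848 = 0.930425; risk in unexposed = 216/415 = 0.520482.
Risk difference = 0.930425 − 0.520482 = 0.409943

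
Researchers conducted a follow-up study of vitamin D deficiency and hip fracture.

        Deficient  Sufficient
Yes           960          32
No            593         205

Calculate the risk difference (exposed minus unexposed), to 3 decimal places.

0.483

Reading the table with exposure as columns: a = 960 (Deficient, case), b = 593 (Deficient, non-case), c = 32 (Sufficient, case), d = 205.
Risk in exposed = 960/1553 = 0.618158; risk in unexposed = 32/237 = 0.135021.
Risk difference = 0.618158 − 0.135021 = 0.483137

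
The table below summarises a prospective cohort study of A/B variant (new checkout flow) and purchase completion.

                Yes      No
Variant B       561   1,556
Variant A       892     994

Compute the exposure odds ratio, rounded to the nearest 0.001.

Cells: a = 561, b = 1556, c = 892, d = 994.
OR = (a·d)/(b·c) = (561 × 994) / (1556 × 892) = 557634 / 1387952 = 0.40177
Exposure is associated with lower odds of purchase completion (OR = 0.40 < 1).

0.402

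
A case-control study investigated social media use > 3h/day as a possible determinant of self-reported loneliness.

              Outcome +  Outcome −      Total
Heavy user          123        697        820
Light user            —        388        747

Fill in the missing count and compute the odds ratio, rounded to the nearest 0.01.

The missing cell is in the unexposed row: 747 − 388 = 359.
So a = 123, b = 697, c = 359, d = 388.
OR = (a·d)/(b·c) = (123 × 388) / (697 × 359) = 47724 / 250223 = 0.19073

0.19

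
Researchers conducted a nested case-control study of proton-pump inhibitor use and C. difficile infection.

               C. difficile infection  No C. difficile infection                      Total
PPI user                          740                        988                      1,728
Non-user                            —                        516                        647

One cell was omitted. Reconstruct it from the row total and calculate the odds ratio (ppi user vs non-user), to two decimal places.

2.95

The missing cell is in the unexposed row: 647 − 516 = 131.
So a = 740, b = 988, c = 131, d = 516.
OR = (a·d)/(b·c) = (740 × 516) / (988 × 131) = 381840 / 129428 = 2.95021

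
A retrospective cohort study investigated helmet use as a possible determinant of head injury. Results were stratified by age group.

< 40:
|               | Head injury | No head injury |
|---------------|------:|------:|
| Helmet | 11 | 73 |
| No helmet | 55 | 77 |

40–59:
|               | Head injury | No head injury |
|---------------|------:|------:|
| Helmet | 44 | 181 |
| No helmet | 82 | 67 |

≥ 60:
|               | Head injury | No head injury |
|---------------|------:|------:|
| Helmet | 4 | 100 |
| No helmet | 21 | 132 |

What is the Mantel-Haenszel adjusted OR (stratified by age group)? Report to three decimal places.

0.209

OR_MH = Σ(aᵢdᵢ/nᵢ) / Σ(bᵢcᵢ/nᵢ), where nᵢ is the stratum total.
Stratum 1 (< 40): n = 216; a·d/n = 11·77/216 = 3.9213; b·c/n = 73·55/216 = 18.5880
Stratum 2 (40–59): n = 374; a·d/n = 44·67/374 = 7.8824; b·c/n = 181·82/374 = 39.6845
Stratum 3 (≥ 60): n = 257; a·d/n = 4·132/257 = 2.0545; b·c/n = 100·21/257 = 8.1712
OR_MH = (3.9213 + 7.8824 + 2.0545) / (18.5880 + 39.6845 + 8.1712) = 13.8581 / 66.4437 = 0.20857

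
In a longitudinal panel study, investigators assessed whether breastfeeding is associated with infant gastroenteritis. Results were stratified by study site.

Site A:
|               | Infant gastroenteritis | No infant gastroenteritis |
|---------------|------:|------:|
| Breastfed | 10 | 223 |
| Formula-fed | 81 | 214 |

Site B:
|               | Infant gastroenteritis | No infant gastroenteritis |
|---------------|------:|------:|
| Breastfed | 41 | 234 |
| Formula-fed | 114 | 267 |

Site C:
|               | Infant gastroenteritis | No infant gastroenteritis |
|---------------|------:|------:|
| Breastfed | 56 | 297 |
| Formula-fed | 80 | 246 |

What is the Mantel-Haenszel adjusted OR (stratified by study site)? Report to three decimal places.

0.373

OR_MH = Σ(aᵢdᵢ/nᵢ) / Σ(bᵢcᵢ/nᵢ), where nᵢ is the stratum total.
Stratum 1 (Site A): n = 528; a·d/n = 10·214/528 = 4.0530; b·c/n = 223·81/528 = 34.2102
Stratum 2 (Site B): n = 656; a·d/n = 41·267/656 = 16.6875; b·c/n = 234·114/656 = 40.6646
Stratum 3 (Site C): n = 679; a·d/n = 56·246/679 = 20.2887; b·c/n = 297·80/679 = 34.9926
OR_MH = (4.0530 + 16.6875 + 20.2887) / (34.2102 + 40.6646 + 34.9926) = 41.0292 / 109.8675 = 0.37344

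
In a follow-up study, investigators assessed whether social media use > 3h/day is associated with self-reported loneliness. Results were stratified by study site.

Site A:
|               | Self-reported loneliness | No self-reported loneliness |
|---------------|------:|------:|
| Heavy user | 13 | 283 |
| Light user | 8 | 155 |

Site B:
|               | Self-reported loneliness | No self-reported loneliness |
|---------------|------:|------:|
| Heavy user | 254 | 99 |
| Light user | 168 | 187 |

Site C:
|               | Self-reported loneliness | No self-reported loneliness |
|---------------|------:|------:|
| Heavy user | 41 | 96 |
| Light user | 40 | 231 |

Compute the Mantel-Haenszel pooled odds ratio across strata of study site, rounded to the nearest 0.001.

2.503

OR_MH = Σ(aᵢdᵢ/nᵢ) / Σ(bᵢcᵢ/nᵢ), where nᵢ is the stratum total.
Stratum 1 (Site A): n = 459; a·d/n = 13·155/459 = 4.3900; b·c/n = 283·8/459 = 4.9325
Stratum 2 (Site B): n = 708; a·d/n = 254·187/708 = 67.0876; b·c/n = 99·168/708 = 23.4915
Stratum 3 (Site C): n = 408; a·d/n = 41·231/408 = 23.2132; b·c/n = 96·40/408 = 9.4118
OR_MH = (4.3900 + 67.0876 + 23.2132) / (4.9325 + 23.4915 + 9.4118) = 94.6908 / 37.8358 = 2.50268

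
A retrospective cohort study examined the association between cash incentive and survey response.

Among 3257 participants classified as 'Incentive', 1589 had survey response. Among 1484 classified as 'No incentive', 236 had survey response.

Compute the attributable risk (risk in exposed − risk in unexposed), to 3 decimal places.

0.329

From the description: a = 1589, b = 1668, c = 236, d = 1248.
Risk in exposed = 1589/3257 = 0.487872; risk in unexposed = 236/1484 = 0.159030.
Risk difference = 0.487872 − 0.159030 = 0.328843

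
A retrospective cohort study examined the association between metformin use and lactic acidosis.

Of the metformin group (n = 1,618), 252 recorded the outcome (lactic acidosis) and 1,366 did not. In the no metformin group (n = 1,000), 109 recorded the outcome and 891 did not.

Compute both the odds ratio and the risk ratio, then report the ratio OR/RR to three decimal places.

From the description: a = 252, b = 1366, c = 109, d = 891.
OR = (252·891)/(1366·109) = 224532/148894 = 1.50800
Risk in exposed = 252/1618 = 0.15575; risk in unexposed = 109/1000 = 0.10900; RR = 1.42888
OR/RR = 1.50800 / 1.42888 = 1.05537
The outcome is not rare, so the OR lies further from 1 than the RR.

1.055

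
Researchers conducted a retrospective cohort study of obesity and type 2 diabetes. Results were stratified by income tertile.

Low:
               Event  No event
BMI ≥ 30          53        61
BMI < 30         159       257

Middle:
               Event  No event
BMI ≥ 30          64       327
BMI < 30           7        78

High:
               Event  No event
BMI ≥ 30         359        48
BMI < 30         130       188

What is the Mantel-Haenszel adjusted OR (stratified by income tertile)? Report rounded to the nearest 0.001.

OR_MH = Σ(aᵢdᵢ/nᵢ) / Σ(bᵢcᵢ/nᵢ), where nᵢ is the stratum total.
Stratum 1 (Low): n = 530; a·d/n = 53·257/530 = 25.7000; b·c/n = 61·159/530 = 18.3000
Stratum 2 (Middle): n = 476; a·d/n = 64·78/476 = 10.4874; b·c/n = 327·7/476 = 4.8088
Stratum 3 (High): n = 725; a·d/n = 359·188/725 = 93.0924; b·c/n = 48·130/725 = 8.6069
OR_MH = (25.7000 + 10.4874 + 93.0924) / (18.3000 + 4.8088 + 8.6069) = 129.2798 / 31.7157 = 4.07621

4.076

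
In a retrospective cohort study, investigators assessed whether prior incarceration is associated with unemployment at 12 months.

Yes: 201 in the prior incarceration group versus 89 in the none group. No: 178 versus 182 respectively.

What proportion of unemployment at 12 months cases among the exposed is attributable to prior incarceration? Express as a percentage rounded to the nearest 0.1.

From the description: a = 201, b = 178, c = 89, d = 182.
Risk in exposed = 201/379 = 0.53034; risk in unexposed = 89/271 = 0.32841.
RR = 0.53034/0.32841 = 1.61486
AR% = (RR − 1)/RR × 100 = (1.61486 − 1)/1.61486 × 100 = 38.0753%

38.1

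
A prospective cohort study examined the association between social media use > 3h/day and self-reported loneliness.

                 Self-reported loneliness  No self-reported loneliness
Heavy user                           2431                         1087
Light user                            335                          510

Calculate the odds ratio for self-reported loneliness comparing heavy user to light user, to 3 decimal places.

3.405

Cells: a = 2431, b = 1087, c = 335, d = 510.
OR = (a·d)/(b·c) = (2431 × 510) / (1087 × 335) = 1239810 / 364145 = 3.40472
The odds of self-reported loneliness are about 3.40 times as high in the heavy user group.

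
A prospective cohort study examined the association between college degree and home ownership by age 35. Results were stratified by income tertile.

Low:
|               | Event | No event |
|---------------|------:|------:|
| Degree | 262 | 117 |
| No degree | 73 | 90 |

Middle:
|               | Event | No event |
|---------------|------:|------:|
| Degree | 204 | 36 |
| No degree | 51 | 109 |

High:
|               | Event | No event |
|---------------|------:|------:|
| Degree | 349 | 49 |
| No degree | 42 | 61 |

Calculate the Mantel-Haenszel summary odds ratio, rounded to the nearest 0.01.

OR_MH = Σ(aᵢdᵢ/nᵢ) / Σ(bᵢcᵢ/nᵢ), where nᵢ is the stratum total.
Stratum 1 (Low): n = 542; a·d/n = 262·90/542 = 43.5055; b·c/n = 117·73/542 = 15.7583
Stratum 2 (Middle): n = 400; a·d/n = 204·109/400 = 55.5900; b·c/n = 36·51/400 = 4.5900
Stratum 3 (High): n = 501; a·d/n = 349·61/501 = 42.4930; b·c/n = 49·42/501 = 4.1078
OR_MH = (43.5055 + 55.5900 + 42.4930) / (15.7583 + 4.5900 + 4.1078) = 141.5885 / 24.4561 = 5.78950

5.79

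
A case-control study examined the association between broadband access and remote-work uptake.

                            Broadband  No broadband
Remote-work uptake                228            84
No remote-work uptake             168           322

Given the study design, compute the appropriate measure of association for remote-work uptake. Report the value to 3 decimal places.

Reading the table with exposure as columns: a = 228 (Broadband, case), b = 168 (Broadband, non-case), c = 84 (No broadband, case), d = 322.
This is a case-control study: participants were sampled on outcome status, so risks in the source population cannot be estimated directly — relative risk is not valid here. The odds ratio is the appropriate measure.
OR = (a·d)/(b·c) = (228 × 322) / (168 × 84) = 73416 / 14112 = 5.20238

5.202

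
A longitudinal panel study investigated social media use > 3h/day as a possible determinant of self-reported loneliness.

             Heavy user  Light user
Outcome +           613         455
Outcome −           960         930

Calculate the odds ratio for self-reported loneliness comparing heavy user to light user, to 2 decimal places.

1.31

Reading the table with exposure as columns: a = 613 (Heavy user, case), b = 960 (Heavy user, non-case), c = 455 (Light user, case), d = 930.
OR = (a·d)/(b·c) = (613 × 930) / (960 × 455) = 570090 / 436800 = 1.30515
The odds of self-reported loneliness are about 1.31 times as high in the heavy user group.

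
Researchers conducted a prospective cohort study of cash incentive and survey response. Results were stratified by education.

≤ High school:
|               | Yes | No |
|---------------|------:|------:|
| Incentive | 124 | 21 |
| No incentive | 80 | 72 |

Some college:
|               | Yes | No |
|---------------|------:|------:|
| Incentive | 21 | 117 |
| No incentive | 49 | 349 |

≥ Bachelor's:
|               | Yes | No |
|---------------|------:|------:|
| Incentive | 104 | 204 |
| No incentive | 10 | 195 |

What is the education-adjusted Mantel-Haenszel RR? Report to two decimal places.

2.09

RR_MH = Σ(aᵢ·n₀ᵢ/nᵢ) / Σ(cᵢ·n₁ᵢ/nᵢ), with n₁ᵢ = aᵢ+bᵢ (exposed), n₀ᵢ = cᵢ+dᵢ (unexposed), nᵢ = n₁ᵢ+n₀ᵢ.
Stratum 1 (≤ High school): n₁ = 145, n₀ = 152, n = 297; a·n₀/n = 124·152/297 = 63.4613; c·n₁/n = 80·145/297 = 39.0572
Stratum 2 (Some college): n₁ = 138, n₀ = 398, n = 536; a·n₀/n = 21·398/536 = 15.5933; c·n₁/n = 49·138/536 = 12.6157
Stratum 3 (≥ Bachelor's): n₁ = 308, n₀ = 205, n = 513; a·n₀/n = 104·205/513 = 41.5595; c·n₁/n = 10·308/513 = 6.0039
RR_MH = (63.4613 + 15.5933 + 41.5595) / (39.0572 + 12.6157 + 6.0039) = 120.6140 / 57.6768 = 2.09120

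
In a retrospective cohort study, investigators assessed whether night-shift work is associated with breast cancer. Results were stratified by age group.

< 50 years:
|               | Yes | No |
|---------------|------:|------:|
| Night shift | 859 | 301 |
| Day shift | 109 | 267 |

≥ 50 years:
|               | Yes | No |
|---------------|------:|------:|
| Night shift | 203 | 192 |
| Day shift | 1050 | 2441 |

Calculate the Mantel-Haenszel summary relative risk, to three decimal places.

2.077

RR_MH = Σ(aᵢ·n₀ᵢ/nᵢ) / Σ(cᵢ·n₁ᵢ/nᵢ), with n₁ᵢ = aᵢ+bᵢ (exposed), n₀ᵢ = cᵢ+dᵢ (unexposed), nᵢ = n₁ᵢ+n₀ᵢ.
Stratum 1 (< 50 years): n₁ = 1160, n₀ = 376, n = 1536; a·n₀/n = 859·376/1536 = 210.2760; c·n₁/n = 109·1160/1536 = 82.3177
Stratum 2 (≥ 50 years): n₁ = 395, n₀ = 3491, n = 3886; a·n₀/n = 203·3491/3886 = 182.3657; c·n₁/n = 1050·395/3886 = 106.7293
RR_MH = (210.2760 + 182.3657) / (82.3177 + 106.7293) = 392.6417 / 189.0470 = 2.07695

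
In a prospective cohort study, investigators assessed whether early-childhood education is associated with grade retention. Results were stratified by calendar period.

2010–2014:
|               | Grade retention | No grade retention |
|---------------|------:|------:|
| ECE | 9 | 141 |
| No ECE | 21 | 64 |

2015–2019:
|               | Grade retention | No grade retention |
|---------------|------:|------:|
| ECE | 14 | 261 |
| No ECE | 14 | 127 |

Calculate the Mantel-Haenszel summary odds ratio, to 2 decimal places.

OR_MH = Σ(aᵢdᵢ/nᵢ) / Σ(bᵢcᵢ/nᵢ), where nᵢ is the stratum total.
Stratum 1 (2010–2014): n = 235; a·d/n = 9·64/235 = 2.4511; b·c/n = 141·21/235 = 12.6000
Stratum 2 (2015–2019): n = 416; a·d/n = 14·127/416 = 4.2740; b·c/n = 261·14/416 = 8.7837
OR_MH = (2.4511 + 4.2740) / (12.6000 + 8.7837) = 6.7251 / 21.3837 = 0.31450

0.31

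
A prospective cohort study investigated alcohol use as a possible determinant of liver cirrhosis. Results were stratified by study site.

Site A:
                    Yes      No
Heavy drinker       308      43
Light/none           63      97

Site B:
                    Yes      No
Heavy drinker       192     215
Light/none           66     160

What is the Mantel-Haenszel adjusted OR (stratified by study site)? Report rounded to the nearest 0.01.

3.86

OR_MH = Σ(aᵢdᵢ/nᵢ) / Σ(bᵢcᵢ/nᵢ), where nᵢ is the stratum total.
Stratum 1 (Site A): n = 511; a·d/n = 308·97/511 = 58.4658; b·c/n = 43·63/511 = 5.3014
Stratum 2 (Site B): n = 633; a·d/n = 192·160/633 = 48.5308; b·c/n = 215·66/633 = 22.4171
OR_MH = (58.4658 + 48.5308) / (5.3014 + 22.4171) = 106.9966 / 27.7184 = 3.86012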